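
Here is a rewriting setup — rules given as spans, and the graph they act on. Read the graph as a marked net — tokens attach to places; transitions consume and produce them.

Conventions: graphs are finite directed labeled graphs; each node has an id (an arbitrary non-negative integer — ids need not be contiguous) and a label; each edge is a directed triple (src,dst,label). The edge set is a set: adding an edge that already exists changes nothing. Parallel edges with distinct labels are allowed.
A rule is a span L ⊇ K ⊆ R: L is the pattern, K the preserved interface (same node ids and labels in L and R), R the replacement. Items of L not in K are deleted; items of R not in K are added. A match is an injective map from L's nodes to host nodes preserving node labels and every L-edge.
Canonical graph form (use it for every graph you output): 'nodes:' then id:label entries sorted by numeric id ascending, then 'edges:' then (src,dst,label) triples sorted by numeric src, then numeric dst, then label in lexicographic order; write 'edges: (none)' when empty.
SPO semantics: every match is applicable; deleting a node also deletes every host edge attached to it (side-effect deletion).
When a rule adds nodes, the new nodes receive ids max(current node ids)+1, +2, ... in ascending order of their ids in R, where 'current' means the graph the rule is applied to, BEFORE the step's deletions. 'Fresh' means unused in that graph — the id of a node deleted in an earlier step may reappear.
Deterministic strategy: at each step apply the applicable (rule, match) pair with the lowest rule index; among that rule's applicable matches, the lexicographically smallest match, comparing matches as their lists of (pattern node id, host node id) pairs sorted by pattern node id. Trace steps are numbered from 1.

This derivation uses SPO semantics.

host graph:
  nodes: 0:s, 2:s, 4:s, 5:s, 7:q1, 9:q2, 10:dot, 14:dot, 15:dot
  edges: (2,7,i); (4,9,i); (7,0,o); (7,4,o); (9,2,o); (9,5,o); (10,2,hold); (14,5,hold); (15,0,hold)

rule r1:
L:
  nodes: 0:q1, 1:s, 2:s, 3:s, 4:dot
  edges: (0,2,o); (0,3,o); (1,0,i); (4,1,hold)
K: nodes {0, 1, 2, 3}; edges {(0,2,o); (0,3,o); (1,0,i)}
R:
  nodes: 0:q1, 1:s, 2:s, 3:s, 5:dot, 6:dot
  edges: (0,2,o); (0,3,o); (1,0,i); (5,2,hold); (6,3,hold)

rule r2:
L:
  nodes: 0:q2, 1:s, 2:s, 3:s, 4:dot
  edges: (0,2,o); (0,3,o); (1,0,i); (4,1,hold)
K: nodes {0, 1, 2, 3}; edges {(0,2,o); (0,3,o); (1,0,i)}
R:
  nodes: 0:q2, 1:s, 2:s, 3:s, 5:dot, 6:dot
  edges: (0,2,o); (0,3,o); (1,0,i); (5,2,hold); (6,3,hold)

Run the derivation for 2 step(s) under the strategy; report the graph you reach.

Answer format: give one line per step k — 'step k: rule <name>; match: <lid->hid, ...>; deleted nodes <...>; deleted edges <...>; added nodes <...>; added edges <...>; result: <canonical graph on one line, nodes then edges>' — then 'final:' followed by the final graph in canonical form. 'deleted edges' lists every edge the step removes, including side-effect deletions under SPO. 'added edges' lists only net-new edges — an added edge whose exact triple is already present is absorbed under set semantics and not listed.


step 1: rule r1; match: 0->7, 1->2, 2->0, 3->4, 4->10; deleted nodes 10; deleted edges (10,2,hold); added nodes 16, 17; added edges (16,0,hold); (17,4,hold); result: nodes: 0:s, 2:s, 4:s, 5:s, 7:q1, 9:q2, 14:dot, 15:dot, 16:dot, 17:dot edges: (2,7,i); (4,9,i); (7,0,o); (7,4,o); (9,2,o); (9,5,o); (14,5,hold); (15,0,hold); (16,0,hold); (17,4,hold)
step 2: rule r2; match: 0->9, 1->4, 2->2, 3->5, 4->17; deleted nodes 17; deleted edges (17,4,hold); added nodes 18, 19; added edges (18,2,hold); (19,5,hold); result: nodes: 0:s, 2:s, 4:s, 5:s, 7:q1, 9:q2, 14:dot, 15:dot, 16:dot, 18:dot, 19:dot edges: (2,7,i); (4,9,i); (7,0,o); (7,4,o); (9,2,o); (9,5,o); (14,5,hold); (15,0,hold); (16,0,hold); (18,2,hold); (19,5,hold)
final:
nodes: 0:s, 2:s, 4:s, 5:s, 7:q1, 9:q2, 14:dot, 15:dot, 16:dot, 18:dot, 19:dot
edges: (2,7,i); (4,9,i); (7,0,o); (7,4,o); (9,2,o); (9,5,o); (14,5,hold); (15,0,hold); (16,0,hold); (18,2,hold); (19,5,hold)


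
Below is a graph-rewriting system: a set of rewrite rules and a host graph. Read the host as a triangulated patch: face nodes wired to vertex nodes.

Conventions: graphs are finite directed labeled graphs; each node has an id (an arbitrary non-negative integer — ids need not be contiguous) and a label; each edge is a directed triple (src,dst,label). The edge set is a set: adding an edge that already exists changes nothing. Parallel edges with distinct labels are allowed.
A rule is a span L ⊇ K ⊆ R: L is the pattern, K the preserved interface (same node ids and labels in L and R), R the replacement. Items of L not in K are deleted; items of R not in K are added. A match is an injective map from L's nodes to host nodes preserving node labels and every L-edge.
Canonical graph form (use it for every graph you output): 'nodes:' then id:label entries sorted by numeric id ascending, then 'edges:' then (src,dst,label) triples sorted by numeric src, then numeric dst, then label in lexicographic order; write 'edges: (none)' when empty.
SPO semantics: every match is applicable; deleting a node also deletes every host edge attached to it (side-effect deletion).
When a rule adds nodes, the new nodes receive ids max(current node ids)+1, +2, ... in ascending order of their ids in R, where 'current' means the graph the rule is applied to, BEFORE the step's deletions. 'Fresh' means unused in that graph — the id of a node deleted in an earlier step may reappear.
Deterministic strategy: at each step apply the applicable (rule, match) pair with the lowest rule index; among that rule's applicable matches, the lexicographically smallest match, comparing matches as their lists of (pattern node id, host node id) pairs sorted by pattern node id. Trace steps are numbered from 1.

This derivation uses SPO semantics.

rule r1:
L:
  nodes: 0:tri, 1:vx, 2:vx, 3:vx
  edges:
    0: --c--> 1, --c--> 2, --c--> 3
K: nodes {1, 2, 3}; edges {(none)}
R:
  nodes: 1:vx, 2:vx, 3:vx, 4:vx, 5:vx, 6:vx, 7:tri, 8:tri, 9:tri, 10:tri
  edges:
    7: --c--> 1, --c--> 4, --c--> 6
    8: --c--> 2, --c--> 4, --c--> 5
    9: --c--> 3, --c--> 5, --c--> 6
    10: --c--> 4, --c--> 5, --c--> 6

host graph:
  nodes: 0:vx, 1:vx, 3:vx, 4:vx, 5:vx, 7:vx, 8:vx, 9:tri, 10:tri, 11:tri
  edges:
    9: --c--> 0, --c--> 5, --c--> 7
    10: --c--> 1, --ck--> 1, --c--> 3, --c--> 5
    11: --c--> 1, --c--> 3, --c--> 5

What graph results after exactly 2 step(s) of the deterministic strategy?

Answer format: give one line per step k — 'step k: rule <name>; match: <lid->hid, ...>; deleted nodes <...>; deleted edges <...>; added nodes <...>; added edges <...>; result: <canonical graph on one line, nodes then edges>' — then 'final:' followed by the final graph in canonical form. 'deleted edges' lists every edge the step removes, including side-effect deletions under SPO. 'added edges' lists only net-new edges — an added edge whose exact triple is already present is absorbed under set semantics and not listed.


step 1: rule r1; match: 0->9, 1->0, 2->5, 3->7; deleted nodes 9; deleted edges (9,0,c); (9,5,c); (9,7,c); added nodes 12, 13, 14, 15, 16, 17, 18; added edges (15,0,c); (15,12,c); (15,14,c); (16,5,c); (16,12,c); (16,13,c); (17,7,c); (17,13,c); (17,14,c); (18,12,c); (18,13,c); (18,14,c); result: nodes: 0:vx, 1:vx, 3:vx, 4:vx, 5:vx, 7:vx, 8:vx, 10:tri, 11:tri, 12:vx, 13:vx, 14:vx, 15:tri, 16:tri, 17:tri, 18:tri edges: (10,1,c); (10,1,ck); (10,3,c); (10,5,c); (11,1,c); (11,3,c); (11,5,c); (15,0,c); (15,12,c); (15,14,c); (16,5,c); (16,12,c); (16,13,c); (17,7,c); (17,13,c); (17,14,c); (18,12,c); (18,13,c); (18,14,c)
step 2: rule r1; match: 0->10, 1->1, 2->3, 3->5; deleted nodes 10; deleted edges (10,1,c); (10,1,ck); (10,3,c); (10,5,c); added nodes 19, 20, 21, 22, 23, 24, 25; added edges (22,1,c); (22,19,c); (22,21,c); (23,3,c); (23,19,c); (23,20,c); (24,5,c); (24,20,c); (24,21,c); (25,19,c); (25,20,c); (25,21,c); result: nodes: 0:vx, 1:vx, 3:vx, 4:vx, 5:vx, 7:vx, 8:vx, 11:tri, 12:vx, 13:vx, 14:vx, 15:tri, 16:tri, 17:tri, 18:tri, 19:vx, 20:vx, 21:vx, 22:tri, 23:tri, 24:tri, 25:tri edges: (11,1,c); (11,3,c); (11,5,c); (15,0,c); (15,12,c); (15,14,c); (16,5,c); (16,12,c); (16,13,c); (17,7,c); (17,13,c); (17,14,c); (18,12,c); (18,13,c); (18,14,c); (22,1,c); (22,19,c); (22,21,c); (23,3,c); (23,19,c); (23,20,c); (24,5,c); (24,20,c); (24,21,c); (25,19,c); (25,20,c); (25,21,c)
final:
nodes: 0:vx, 1:vx, 3:vx, 4:vx, 5:vx, 7:vx, 8:vx, 11:tri, 12:vx, 13:vx, 14:vx, 15:tri, 16:tri, 17:tri, 18:tri, 19:vx, 20:vx, 21:vx, 22:tri, 23:tri, 24:tri, 25:tri
edges: (11,1,c); (11,3,c); (11,5,c); (15,0,c); (15,12,c); (15,14,c); (16,5,c); (16,12,c); (16,13,c); (17,7,c); (17,13,c); (17,14,c); (18,12,c); (18,13,c); (18,14,c); (22,1,c); (22,19,c); (22,21,c); (23,3,c); (23,19,c); (23,20,c); (24,5,c); (24,20,c); (24,21,c); (25,19,c); (25,20,c); (25,21,c)


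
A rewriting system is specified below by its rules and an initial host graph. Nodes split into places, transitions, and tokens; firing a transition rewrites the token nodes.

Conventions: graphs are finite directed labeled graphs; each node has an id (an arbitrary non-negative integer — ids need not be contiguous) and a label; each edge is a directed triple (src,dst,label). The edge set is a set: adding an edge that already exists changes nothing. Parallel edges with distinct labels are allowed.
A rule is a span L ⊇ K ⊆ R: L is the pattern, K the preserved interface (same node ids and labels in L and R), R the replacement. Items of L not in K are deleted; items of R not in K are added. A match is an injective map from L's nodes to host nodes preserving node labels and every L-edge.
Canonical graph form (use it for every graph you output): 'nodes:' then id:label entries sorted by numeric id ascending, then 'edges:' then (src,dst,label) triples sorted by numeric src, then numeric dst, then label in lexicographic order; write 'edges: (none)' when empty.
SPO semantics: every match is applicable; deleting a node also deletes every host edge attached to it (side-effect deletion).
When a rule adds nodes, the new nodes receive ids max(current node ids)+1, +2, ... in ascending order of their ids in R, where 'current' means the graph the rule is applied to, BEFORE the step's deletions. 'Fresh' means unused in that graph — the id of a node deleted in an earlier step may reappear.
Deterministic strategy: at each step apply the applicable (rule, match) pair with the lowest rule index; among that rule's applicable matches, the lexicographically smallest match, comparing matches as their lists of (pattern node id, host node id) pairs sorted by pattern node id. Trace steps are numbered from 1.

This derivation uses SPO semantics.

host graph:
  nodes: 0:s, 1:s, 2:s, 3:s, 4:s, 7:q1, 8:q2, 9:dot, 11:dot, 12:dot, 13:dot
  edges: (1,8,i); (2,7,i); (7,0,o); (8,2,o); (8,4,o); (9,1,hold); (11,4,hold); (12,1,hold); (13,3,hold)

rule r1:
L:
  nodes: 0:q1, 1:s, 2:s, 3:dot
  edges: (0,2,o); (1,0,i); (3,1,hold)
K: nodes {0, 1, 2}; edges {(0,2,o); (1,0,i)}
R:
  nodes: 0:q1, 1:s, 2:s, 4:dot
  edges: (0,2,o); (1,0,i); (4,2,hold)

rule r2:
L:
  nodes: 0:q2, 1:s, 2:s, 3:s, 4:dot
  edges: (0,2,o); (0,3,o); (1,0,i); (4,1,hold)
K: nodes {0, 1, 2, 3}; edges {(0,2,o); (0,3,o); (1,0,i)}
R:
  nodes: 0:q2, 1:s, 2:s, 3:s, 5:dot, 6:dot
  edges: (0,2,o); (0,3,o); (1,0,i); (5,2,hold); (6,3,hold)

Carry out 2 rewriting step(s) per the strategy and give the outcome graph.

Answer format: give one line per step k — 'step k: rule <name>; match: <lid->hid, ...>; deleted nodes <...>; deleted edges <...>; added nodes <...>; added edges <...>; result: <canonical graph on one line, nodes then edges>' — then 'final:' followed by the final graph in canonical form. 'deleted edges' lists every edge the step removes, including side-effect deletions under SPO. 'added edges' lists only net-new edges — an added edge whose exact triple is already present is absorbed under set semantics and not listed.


step 1: rule r2; match: 0->8, 1->1, 2->2, 3->4, 4->9; deleted nodes 9; deleted edges (9,1,hold); added nodes 14, 15; added edges (14,2,hold); (15,4,hold); result: nodes: 0:s, 1:s, 2:s, 3:s, 4:s, 7:q1, 8:q2, 11:dot, 12:dot, 13:dot, 14:dot, 15:dot edges: (1,8,i); (2,7,i); (7,0,o); (8,2,o); (8,4,o); (11,4,hold); (12,1,hold); (13,3,hold); (14,2,hold); (15,4,hold)
step 2: rule r1; match: 0->7, 1->2, 2->0, 3->14; deleted nodes 14; deleted edges (14,2,hold); added nodes 16; added edges (16,0,hold); result: nodes: 0:s, 1:s, 2:s, 3:s, 4:s, 7:q1, 8:q2, 11:dot, 12:dot, 13:dot, 15:dot, 16:dot edges: (1,8,i); (2,7,i); (7,0,o); (8,2,o); (8,4,o); (11,4,hold); (12,1,hold); (13,3,hold); (15,4,hold); (16,0,hold)
final:
nodes: 0:s, 1:s, 2:s, 3:s, 4:s, 7:q1, 8:q2, 11:dot, 12:dot, 13:dot, 15:dot, 16:dot
edges: (1,8,i); (2,7,i); (7,0,o); (8,2,o); (8,4,o); (11,4,hold); (12,1,hold); (13,3,hold); (15,4,hold); (16,0,hold)


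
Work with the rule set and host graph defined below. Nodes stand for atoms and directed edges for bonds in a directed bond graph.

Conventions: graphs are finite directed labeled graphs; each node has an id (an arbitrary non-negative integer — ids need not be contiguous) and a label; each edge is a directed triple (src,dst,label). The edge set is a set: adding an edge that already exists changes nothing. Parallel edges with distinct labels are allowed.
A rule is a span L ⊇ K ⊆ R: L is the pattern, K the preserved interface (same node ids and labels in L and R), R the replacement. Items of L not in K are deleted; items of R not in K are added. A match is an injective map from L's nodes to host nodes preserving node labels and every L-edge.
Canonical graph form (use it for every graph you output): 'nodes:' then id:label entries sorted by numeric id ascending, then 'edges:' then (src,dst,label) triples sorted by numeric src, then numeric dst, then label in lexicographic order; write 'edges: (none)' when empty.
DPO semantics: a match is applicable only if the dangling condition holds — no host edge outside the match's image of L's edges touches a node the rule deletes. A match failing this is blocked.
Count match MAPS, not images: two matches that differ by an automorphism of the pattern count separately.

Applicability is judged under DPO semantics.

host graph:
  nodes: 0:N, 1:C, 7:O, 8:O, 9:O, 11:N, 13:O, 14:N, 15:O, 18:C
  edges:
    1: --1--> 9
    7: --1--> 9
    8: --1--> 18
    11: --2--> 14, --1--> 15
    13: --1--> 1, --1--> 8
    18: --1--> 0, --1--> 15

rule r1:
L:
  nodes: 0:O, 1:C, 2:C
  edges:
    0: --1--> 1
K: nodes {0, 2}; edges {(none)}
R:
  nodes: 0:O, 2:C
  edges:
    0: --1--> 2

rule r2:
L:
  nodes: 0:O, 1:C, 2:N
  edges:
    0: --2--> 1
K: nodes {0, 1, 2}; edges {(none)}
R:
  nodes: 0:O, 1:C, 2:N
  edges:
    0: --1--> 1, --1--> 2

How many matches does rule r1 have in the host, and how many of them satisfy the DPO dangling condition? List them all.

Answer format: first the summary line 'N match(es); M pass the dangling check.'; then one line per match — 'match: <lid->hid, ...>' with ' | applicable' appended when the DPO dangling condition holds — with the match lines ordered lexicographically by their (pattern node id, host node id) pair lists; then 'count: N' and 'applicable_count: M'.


2 match(es); 0 pass the dangling check.
match: 0->8, 1->18, 2->1
match: 0->13, 1->1, 2->18
count: 2
applicable_count: 0


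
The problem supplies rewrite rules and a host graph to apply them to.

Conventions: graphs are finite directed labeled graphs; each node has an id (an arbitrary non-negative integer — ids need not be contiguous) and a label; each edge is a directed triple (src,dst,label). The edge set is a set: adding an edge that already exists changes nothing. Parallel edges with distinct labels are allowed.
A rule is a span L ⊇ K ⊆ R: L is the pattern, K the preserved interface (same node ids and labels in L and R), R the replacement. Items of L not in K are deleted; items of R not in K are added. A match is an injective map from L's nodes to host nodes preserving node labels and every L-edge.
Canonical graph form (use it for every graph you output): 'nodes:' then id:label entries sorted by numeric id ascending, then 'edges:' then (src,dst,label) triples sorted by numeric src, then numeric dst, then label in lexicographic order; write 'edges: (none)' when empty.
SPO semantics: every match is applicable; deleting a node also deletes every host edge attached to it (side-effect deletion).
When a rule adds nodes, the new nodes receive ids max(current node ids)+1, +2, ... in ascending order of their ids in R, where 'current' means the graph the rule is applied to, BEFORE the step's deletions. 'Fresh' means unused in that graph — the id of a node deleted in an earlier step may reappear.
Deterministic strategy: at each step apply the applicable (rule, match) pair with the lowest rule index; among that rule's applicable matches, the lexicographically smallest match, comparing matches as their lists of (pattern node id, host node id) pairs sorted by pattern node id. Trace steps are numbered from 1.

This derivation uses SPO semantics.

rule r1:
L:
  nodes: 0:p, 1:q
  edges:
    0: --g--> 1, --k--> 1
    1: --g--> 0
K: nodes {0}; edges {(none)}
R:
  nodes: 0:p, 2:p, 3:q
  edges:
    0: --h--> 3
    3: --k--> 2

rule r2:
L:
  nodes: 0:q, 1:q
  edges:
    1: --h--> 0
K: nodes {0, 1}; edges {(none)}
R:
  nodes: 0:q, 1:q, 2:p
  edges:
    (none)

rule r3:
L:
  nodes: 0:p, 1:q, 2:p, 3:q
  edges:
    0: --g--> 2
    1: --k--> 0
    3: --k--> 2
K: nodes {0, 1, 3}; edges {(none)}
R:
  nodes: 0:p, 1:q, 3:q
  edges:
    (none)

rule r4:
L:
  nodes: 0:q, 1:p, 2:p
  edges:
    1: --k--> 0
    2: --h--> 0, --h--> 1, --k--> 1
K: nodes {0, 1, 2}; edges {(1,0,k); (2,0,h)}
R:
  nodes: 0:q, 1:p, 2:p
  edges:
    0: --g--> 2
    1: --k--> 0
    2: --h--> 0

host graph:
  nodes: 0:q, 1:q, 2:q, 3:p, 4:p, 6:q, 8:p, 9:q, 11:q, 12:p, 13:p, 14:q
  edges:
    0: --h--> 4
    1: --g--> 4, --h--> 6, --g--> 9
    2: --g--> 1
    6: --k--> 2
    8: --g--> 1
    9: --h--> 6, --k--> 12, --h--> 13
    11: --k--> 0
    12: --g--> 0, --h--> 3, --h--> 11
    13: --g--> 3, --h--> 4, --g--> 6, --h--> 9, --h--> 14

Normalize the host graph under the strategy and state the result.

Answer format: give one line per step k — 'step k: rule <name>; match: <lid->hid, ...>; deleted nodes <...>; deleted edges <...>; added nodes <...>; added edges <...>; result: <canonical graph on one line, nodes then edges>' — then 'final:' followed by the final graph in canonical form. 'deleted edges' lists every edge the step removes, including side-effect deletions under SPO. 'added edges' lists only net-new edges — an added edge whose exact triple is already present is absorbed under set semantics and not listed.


step 1: rule r2; match: 0->6, 1->1; deleted nodes (none); deleted edges (1,6,h); added nodes 15; added edges (none); result: nodes: 0:q, 1:q, 2:q, 3:p, 4:p, 6:q, 8:p, 9:q, 11:q, 12:p, 13:p, 14:q, 15:p edges: (0,4,h); (1,4,g); (1,9,g); (2,1,g); (6,2,k); (8,1,g); (9,6,h); (9,12,k); (9,13,h); (11,0,k); (12,0,g); (12,3,h); (12,11,h); (13,3,g); (13,4,h); (13,6,g); (13,9,h); (13,14,h)
step 2: rule r2; match: 0->6, 1->9; deleted nodes (none); deleted edges (9,6,h); added nodes 16; added edges (none); result: nodes: 0:q, 1:q, 2:q, 3:p, 4:p, 6:q, 8:p, 9:q, 11:q, 12:p, 13:p, 14:q, 15:p, 16:p edges: (0,4,h); (1,4,g); (1,9,g); (2,1,g); (6,2,k); (8,1,g); (9,12,k); (9,13,h); (11,0,k); (12,0,g); (12,3,h); (12,11,h); (13,3,g); (13,4,h); (13,6,g); (13,9,h); (13,14,h)
final:
nodes: 0:q, 1:q, 2:q, 3:p, 4:p, 6:q, 8:p, 9:q, 11:q, 12:p, 13:p, 14:q, 15:p, 16:p
edges: (0,4,h); (1,4,g); (1,9,g); (2,1,g); (6,2,k); (8,1,g); (9,12,k); (9,13,h); (11,0,k); (12,0,g); (12,3,h); (12,11,h); (13,3,g); (13,4,h); (13,6,g); (13,9,h); (13,14,h)


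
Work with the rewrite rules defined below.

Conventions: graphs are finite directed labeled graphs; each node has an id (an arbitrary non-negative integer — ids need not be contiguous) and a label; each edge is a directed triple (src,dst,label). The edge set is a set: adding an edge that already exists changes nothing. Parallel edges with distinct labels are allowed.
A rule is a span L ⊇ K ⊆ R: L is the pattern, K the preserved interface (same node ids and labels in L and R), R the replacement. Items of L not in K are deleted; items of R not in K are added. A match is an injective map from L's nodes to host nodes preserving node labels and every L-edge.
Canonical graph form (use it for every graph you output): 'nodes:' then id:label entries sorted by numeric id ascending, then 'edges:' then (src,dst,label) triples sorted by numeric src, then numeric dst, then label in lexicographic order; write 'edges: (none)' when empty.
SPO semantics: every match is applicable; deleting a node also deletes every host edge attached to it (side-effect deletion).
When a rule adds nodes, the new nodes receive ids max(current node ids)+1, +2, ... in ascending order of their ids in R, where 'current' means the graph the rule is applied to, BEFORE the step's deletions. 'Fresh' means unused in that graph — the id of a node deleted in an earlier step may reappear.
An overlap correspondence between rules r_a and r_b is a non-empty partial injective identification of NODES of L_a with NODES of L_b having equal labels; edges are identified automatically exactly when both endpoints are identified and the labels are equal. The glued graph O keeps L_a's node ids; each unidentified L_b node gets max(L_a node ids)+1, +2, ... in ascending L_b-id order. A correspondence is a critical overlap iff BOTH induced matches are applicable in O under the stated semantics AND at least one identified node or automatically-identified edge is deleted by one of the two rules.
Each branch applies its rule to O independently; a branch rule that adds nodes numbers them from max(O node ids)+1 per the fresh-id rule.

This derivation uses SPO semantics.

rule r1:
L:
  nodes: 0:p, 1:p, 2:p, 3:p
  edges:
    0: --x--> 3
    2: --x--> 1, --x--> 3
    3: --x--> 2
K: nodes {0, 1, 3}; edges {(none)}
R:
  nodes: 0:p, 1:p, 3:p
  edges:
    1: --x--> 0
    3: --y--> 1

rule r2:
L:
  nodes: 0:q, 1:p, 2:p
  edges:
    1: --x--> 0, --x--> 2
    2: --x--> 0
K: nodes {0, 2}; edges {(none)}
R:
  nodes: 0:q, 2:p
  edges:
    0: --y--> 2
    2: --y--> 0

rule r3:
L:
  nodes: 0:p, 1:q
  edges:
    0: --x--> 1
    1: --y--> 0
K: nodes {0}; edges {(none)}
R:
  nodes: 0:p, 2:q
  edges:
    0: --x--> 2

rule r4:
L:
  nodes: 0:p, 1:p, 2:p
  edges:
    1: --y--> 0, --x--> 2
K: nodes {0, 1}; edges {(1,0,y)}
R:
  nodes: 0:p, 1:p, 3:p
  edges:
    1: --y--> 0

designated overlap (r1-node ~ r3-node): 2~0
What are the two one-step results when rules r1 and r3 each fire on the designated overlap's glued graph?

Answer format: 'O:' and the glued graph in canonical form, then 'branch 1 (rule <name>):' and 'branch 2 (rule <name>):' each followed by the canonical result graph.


O:
nodes: 0:p, 1:p, 2:p, 3:p, 4:q
edges: (0,3,x); (2,1,x); (2,3,x); (2,4,x); (3,2,x); (4,2,y)
branch 1 (rule r1):
nodes: 0:p, 1:p, 3:p, 4:q
edges: (1,0,x); (3,1,y)
branch 2 (rule r3):
nodes: 0:p, 1:p, 2:p, 3:p, 5:q
edges: (0,3,x); (2,1,x); (2,3,x); (2,5,x); (3,2,x)


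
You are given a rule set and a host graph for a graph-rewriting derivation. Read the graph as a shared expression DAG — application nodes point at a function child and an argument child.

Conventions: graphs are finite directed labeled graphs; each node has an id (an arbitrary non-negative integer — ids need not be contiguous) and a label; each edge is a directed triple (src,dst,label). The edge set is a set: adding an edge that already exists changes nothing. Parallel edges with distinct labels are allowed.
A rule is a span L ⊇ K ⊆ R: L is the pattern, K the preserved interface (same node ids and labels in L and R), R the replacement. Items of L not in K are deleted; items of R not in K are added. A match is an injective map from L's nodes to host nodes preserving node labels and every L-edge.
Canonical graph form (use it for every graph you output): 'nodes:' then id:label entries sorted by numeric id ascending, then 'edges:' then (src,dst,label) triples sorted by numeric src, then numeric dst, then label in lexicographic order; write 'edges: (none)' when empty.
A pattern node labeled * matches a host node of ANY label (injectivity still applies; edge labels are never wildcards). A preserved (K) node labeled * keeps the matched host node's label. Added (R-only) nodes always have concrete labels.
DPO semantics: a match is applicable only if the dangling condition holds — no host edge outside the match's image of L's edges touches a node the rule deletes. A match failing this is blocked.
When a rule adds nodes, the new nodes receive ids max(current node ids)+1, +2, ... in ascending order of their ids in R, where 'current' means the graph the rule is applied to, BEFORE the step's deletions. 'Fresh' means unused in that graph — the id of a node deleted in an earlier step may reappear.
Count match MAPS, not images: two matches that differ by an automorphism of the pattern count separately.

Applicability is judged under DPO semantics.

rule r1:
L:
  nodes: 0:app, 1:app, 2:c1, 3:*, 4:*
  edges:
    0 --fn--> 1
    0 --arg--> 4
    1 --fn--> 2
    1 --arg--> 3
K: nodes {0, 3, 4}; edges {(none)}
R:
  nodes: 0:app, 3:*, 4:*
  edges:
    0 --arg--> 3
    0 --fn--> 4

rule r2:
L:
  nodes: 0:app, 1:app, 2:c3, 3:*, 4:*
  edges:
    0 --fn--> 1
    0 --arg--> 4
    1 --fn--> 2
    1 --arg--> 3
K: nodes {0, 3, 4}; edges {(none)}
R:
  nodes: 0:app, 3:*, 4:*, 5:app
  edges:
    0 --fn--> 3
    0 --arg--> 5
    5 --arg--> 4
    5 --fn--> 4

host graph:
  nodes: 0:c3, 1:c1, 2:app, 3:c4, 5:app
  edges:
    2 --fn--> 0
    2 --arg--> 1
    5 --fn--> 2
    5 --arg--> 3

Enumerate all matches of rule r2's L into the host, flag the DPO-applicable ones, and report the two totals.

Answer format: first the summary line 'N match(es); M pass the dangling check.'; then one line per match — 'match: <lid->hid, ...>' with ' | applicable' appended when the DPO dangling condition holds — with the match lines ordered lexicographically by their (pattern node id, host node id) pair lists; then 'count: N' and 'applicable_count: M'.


1 match(es); 1 pass the dangling check.
match: 0->5, 1->2, 2->0, 3->1, 4->3 | applicable
count: 1
applicable_count: 1


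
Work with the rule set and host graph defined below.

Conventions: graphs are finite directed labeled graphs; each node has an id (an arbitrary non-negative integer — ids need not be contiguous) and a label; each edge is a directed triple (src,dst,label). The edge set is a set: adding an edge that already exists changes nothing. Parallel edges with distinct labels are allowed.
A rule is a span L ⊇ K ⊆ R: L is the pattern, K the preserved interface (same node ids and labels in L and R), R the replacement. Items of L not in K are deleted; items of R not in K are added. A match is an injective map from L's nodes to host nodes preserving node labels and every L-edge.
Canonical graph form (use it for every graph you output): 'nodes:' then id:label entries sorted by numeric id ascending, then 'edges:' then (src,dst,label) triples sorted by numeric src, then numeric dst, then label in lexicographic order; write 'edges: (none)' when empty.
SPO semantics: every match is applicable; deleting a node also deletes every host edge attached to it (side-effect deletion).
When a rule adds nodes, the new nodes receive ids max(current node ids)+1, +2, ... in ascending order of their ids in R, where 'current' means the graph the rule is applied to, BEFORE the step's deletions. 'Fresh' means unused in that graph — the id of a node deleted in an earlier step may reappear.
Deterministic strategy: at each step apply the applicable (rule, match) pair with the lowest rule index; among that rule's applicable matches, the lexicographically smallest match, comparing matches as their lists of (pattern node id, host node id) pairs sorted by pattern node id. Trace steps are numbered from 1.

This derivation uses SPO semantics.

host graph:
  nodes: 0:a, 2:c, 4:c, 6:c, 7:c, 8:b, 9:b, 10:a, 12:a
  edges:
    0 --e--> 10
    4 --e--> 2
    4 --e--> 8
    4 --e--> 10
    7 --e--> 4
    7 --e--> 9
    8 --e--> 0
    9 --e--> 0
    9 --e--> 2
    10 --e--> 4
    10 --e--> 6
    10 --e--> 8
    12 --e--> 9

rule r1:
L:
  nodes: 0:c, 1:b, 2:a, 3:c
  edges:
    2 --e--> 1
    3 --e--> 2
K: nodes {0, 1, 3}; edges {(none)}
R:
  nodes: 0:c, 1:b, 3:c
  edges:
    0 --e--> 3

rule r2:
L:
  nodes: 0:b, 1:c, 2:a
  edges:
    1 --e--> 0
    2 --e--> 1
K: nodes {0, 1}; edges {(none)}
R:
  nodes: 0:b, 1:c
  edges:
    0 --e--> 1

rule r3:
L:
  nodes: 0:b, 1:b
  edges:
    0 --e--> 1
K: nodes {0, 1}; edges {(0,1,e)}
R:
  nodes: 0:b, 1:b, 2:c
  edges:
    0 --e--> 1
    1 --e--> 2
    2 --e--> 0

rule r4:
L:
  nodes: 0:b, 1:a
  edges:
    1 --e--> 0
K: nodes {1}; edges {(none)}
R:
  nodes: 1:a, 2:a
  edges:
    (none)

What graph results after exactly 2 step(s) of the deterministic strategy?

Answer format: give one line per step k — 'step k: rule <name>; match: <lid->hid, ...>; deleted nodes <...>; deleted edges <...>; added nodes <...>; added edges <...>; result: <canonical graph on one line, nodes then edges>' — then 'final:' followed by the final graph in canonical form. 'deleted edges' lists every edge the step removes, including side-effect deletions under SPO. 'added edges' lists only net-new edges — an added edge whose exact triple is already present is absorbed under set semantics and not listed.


step 1: rule r1; match: 0->2, 1->8, 2->10, 3->4; deleted nodes 10; deleted edges (0,10,e); (4,10,e); (10,4,e); (10,6,e); (10,8,e); added nodes (none); added edges (2,4,e); result: nodes: 0:a, 2:c, 4:c, 6:c, 7:c, 8:b, 9:b, 12:a edges: (2,4,e); (4,2,e); (4,8,e); (7,4,e); (7,9,e); (8,0,e); (9,0,e); (9,2,e); (12,9,e)
step 2: rule r4; match: 0->9, 1->12; deleted nodes 9; deleted edges (7,9,e); (9,0,e); (9,2,e); (12,9,e); added nodes 13; added edges (none); result: nodes: 0:a, 2:c, 4:c, 6:c, 7:c, 8:b, 12:a, 13:a edges: (2,4,e); (4,2,e); (4,8,e); (7,4,e); (8,0,e)
final:
nodes: 0:a, 2:c, 4:c, 6:c, 7:c, 8:b, 12:a, 13:a
edges: (2,4,e); (4,2,e); (4,8,e); (7,4,e); (8,0,e)


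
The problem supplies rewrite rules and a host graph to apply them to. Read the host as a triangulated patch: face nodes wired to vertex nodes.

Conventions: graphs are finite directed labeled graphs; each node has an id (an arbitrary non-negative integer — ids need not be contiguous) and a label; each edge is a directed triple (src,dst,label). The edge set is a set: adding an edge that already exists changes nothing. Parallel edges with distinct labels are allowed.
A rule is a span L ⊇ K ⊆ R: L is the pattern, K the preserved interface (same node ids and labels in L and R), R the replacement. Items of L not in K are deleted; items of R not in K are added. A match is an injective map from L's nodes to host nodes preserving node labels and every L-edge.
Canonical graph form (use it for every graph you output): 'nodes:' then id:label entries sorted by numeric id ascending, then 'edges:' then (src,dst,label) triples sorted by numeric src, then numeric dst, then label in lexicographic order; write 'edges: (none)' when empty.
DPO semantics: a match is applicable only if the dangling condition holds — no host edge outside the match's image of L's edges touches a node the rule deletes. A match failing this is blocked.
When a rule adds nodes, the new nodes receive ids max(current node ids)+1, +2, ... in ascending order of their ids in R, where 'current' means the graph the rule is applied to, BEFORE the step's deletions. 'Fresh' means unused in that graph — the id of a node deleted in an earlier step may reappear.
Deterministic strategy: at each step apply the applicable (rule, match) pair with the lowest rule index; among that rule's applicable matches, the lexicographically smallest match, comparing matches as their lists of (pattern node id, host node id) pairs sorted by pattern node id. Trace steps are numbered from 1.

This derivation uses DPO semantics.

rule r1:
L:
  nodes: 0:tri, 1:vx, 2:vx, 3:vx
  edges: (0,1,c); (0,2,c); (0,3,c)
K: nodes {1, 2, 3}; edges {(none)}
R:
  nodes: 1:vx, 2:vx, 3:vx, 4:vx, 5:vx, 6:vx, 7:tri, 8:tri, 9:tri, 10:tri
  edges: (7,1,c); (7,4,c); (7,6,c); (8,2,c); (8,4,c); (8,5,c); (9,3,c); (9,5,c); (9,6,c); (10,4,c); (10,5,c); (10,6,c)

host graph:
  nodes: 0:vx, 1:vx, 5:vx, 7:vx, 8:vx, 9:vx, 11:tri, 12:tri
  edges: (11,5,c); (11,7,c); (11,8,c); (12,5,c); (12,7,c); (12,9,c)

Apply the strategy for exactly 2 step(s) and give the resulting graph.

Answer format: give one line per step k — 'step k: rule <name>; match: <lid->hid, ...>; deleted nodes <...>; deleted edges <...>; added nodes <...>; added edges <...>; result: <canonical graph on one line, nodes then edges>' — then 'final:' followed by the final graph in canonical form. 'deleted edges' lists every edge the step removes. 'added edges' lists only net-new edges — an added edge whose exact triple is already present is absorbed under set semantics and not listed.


step 1: rule r1; match: 0->11, 1->5, 2->7, 3->8; deleted nodes 11; deleted edges (11,5,c); (11,7,c); (11,8,c); added nodes 13, 14, 15, 16, 17, 18, 19; added edges (16,5,c); (16,13,c); (16,15,c); (17,7,c); (17,13,c); (17,14,c); (18,8,c); (18,14,c); (18,15,c); (19,13,c); (19,14,c); (19,15,c); result: nodes: 0:vx, 1:vx, 5:vx, 7:vx, 8:vx, 9:vx, 12:tri, 13:vx, 14:vx, 15:vx, 16:tri, 17:tri, 18:tri, 19:tri edges: (12,5,c); (12,7,c); (12,9,c); (16,5,c); (16,13,c); (16,15,c); (17,7,c); (17,13,c); (17,14,c); (18,8,c); (18,14,c); (18,15,c); (19,13,c); (19,14,c); (19,15,c)
step 2: rule r1; match: 0->12, 1->5, 2->7, 3->9; deleted nodes 12; deleted edges (12,5,c); (12,7,c); (12,9,c); added nodes 20, 21, 22, 23, 24, 25, 26; added edges (23,5,c); (23,20,c); (23,22,c); (24,7,c); (24,20,c); (24,21,c); (25,9,c); (25,21,c); (25,22,c); (26,20,c); (26,21,c); (26,22,c); result: nodes: 0:vx, 1:vx, 5:vx, 7:vx, 8:vx, 9:vx, 13:vx, 14:vx, 15:vx, 16:tri, 17:tri, 18:tri, 19:tri, 20:vx, 21:vx, 22:vx, 23:tri, 24:tri, 25:tri, 26:tri edges: (16,5,c); (16,13,c); (16,15,c); (17,7,c); (17,13,c); (17,14,c); (18,8,c); (18,14,c); (18,15,c); (19,13,c); (19,14,c); (19,15,c); (23,5,c); (23,20,c); (23,22,c); (24,7,c); (24,20,c); (24,21,c); (25,9,c); (25,21,c); (25,22,c); (26,20,c); (26,21,c); (26,22,c)
final:
nodes: 0:vx, 1:vx, 5:vx, 7:vx, 8:vx, 9:vx, 13:vx, 14:vx, 15:vx, 16:tri, 17:tri, 18:tri, 19:tri, 20:vx, 21:vx, 22:vx, 23:tri, 24:tri, 25:tri, 26:tri
edges: (16,5,c); (16,13,c); (16,15,c); (17,7,c); (17,13,c); (17,14,c); (18,8,c); (18,14,c); (18,15,c); (19,13,c); (19,14,c); (19,15,c); (23,5,c); (23,20,c); (23,22,c); (24,7,c); (24,20,c); (24,21,c); (25,9,c); (25,21,c); (25,22,c); (26,20,c); (26,21,c); (26,22,c)


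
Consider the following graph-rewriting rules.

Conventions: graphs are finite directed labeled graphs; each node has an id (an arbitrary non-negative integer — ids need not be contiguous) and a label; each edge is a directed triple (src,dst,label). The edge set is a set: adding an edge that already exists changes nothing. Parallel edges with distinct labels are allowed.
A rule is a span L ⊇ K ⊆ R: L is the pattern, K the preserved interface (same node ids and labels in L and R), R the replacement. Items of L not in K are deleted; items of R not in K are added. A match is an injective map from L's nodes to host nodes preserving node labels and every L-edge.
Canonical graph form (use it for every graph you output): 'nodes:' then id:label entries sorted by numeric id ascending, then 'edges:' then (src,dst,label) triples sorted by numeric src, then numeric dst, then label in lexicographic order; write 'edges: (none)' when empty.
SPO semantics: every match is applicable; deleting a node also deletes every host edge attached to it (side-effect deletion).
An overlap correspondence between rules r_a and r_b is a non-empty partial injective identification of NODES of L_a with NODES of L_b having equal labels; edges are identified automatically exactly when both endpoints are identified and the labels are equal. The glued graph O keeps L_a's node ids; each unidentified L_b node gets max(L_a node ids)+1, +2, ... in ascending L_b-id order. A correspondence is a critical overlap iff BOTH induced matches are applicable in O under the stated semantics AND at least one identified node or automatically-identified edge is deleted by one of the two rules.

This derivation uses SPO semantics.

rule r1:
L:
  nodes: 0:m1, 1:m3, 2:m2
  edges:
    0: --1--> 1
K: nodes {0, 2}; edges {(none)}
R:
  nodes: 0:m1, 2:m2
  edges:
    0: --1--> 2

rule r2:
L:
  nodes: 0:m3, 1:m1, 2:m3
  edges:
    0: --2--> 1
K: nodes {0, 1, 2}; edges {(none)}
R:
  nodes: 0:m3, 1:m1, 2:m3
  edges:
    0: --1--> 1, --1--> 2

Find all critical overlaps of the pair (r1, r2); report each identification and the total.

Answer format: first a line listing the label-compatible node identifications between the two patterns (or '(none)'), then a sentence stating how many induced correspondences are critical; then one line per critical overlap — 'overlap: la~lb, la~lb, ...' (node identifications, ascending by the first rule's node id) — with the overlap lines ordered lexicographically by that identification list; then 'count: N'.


label-compatible node identifications between L(r1) and L(r2): 0~1, 1~0, 1~2
4 of the induced correspondences are critical overlaps of r1 and r2.
overlap: 0~1, 1~0
overlap: 0~1, 1~2
overlap: 1~0
overlap: 1~2
count: 4


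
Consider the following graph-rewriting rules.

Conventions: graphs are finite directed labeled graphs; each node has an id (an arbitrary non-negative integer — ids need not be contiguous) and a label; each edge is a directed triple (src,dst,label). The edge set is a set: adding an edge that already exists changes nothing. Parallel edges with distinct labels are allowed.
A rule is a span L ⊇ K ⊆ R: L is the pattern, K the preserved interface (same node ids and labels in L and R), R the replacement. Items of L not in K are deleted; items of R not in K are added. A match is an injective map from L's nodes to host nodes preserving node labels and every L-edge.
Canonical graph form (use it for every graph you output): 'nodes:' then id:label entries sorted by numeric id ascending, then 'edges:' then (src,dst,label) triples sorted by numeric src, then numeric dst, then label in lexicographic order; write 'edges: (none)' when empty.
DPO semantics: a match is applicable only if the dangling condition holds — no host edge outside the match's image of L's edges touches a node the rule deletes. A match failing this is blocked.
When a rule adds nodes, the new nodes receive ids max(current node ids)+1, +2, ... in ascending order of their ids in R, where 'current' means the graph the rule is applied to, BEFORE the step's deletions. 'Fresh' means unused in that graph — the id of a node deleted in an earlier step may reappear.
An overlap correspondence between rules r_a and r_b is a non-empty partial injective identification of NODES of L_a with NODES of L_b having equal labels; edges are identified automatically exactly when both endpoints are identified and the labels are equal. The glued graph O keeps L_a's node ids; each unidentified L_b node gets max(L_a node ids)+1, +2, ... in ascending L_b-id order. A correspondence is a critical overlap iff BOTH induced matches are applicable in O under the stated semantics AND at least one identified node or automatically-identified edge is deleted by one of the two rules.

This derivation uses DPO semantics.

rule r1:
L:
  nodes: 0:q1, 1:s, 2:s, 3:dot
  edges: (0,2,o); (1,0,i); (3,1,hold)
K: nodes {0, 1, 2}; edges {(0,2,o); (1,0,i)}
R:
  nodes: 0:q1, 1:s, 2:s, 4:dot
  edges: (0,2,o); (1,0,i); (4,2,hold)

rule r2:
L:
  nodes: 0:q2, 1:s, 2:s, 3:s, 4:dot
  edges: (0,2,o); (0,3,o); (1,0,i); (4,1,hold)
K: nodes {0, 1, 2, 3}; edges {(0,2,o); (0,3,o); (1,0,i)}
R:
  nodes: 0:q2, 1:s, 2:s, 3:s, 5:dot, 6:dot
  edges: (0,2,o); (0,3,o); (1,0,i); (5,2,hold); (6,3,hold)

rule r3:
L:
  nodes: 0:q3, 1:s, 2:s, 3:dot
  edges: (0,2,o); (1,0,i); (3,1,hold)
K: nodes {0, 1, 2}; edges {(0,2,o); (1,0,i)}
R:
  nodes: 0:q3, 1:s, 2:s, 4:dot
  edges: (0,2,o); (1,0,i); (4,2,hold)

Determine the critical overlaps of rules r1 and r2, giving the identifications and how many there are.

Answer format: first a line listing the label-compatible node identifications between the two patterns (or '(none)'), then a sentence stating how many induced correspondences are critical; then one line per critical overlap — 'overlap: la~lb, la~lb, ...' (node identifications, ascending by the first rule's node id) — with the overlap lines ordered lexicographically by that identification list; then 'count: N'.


label-compatible node identifications between L(r1) and L(r2): 1~1, 1~2, 1~3, 2~1, 2~2, 2~3, 3~4
3 of the induced correspondences are critical overlaps of r1 and r2.
overlap: 1~1, 2~2, 3~4
overlap: 1~1, 2~3, 3~4
overlap: 1~1, 3~4
count: 3
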